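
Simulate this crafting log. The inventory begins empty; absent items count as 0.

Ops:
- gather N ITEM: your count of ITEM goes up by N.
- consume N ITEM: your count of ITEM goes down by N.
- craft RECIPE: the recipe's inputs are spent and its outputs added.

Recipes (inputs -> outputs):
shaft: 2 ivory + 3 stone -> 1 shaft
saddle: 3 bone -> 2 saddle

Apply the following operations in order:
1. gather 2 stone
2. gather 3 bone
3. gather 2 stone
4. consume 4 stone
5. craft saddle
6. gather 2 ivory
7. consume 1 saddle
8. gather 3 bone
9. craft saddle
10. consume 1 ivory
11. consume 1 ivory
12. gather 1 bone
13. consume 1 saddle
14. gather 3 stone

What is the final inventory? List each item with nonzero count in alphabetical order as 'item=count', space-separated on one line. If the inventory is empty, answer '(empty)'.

After 1 (gather 2 stone): stone=2
After 2 (gather 3 bone): bone=3 stone=2
After 3 (gather 2 stone): bone=3 stone=4
After 4 (consume 4 stone): bone=3
After 5 (craft saddle): saddle=2
After 6 (gather 2 ivory): ivory=2 saddle=2
After 7 (consume 1 saddle): ivory=2 saddle=1
After 8 (gather 3 bone): bone=3 ivory=2 saddle=1
After 9 (craft saddle): ivory=2 saddle=3
After 10 (consume 1 ivory): ivory=1 saddle=3
After 11 (consume 1 ivory): saddle=3
After 12 (gather 1 bone): bone=1 saddle=3
After 13 (consume 1 saddle): bone=1 saddle=2
After 14 (gather 3 stone): bone=1 saddle=2 stone=3

Answer: bone=1 saddle=2 stone=3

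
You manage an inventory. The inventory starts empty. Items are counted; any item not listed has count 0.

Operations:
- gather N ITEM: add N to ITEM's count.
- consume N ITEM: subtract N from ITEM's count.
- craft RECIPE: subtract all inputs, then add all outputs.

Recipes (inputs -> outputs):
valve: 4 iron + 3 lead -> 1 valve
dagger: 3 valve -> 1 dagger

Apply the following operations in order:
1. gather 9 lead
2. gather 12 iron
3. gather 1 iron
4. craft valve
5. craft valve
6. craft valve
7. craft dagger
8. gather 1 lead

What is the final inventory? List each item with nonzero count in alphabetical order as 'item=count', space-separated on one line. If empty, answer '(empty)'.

Answer: dagger=1 iron=1 lead=1

Derivation:
After 1 (gather 9 lead): lead=9
After 2 (gather 12 iron): iron=12 lead=9
After 3 (gather 1 iron): iron=13 lead=9
After 4 (craft valve): iron=9 lead=6 valve=1
After 5 (craft valve): iron=5 lead=3 valve=2
After 6 (craft valve): iron=1 valve=3
After 7 (craft dagger): dagger=1 iron=1
After 8 (gather 1 lead): dagger=1 iron=1 lead=1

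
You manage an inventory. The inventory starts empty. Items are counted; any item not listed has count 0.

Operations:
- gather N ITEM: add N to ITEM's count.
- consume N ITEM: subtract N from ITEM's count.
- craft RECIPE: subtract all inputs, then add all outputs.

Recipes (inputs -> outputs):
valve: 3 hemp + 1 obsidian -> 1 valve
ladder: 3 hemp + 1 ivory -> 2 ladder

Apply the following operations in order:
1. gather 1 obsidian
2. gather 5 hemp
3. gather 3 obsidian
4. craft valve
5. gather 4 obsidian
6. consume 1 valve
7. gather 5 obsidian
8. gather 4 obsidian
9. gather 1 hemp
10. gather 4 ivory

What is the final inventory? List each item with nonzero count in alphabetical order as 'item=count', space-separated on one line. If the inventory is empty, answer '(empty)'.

After 1 (gather 1 obsidian): obsidian=1
After 2 (gather 5 hemp): hemp=5 obsidian=1
After 3 (gather 3 obsidian): hemp=5 obsidian=4
After 4 (craft valve): hemp=2 obsidian=3 valve=1
After 5 (gather 4 obsidian): hemp=2 obsidian=7 valve=1
After 6 (consume 1 valve): hemp=2 obsidian=7
After 7 (gather 5 obsidian): hemp=2 obsidian=12
After 8 (gather 4 obsidian): hemp=2 obsidian=16
After 9 (gather 1 hemp): hemp=3 obsidian=16
After 10 (gather 4 ivory): hemp=3 ivory=4 obsidian=16

Answer: hemp=3 ivory=4 obsidian=16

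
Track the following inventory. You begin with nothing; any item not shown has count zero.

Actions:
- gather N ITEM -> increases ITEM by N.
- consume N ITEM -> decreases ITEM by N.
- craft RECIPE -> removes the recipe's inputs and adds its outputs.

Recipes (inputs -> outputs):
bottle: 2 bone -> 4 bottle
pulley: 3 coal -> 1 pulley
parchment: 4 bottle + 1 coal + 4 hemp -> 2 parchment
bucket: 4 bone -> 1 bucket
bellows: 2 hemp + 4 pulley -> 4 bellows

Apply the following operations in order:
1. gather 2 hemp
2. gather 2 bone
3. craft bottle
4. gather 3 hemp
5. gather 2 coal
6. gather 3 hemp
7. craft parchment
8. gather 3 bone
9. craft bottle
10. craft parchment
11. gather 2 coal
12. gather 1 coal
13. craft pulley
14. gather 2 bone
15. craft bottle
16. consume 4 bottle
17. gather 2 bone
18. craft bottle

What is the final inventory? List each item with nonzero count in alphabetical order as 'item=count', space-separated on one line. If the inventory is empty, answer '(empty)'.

Answer: bone=1 bottle=4 parchment=4 pulley=1

Derivation:
After 1 (gather 2 hemp): hemp=2
After 2 (gather 2 bone): bone=2 hemp=2
After 3 (craft bottle): bottle=4 hemp=2
After 4 (gather 3 hemp): bottle=4 hemp=5
After 5 (gather 2 coal): bottle=4 coal=2 hemp=5
After 6 (gather 3 hemp): bottle=4 coal=2 hemp=8
After 7 (craft parchment): coal=1 hemp=4 parchment=2
After 8 (gather 3 bone): bone=3 coal=1 hemp=4 parchment=2
After 9 (craft bottle): bone=1 bottle=4 coal=1 hemp=4 parchment=2
After 10 (craft parchment): bone=1 parchment=4
After 11 (gather 2 coal): bone=1 coal=2 parchment=4
After 12 (gather 1 coal): bone=1 coal=3 parchment=4
After 13 (craft pulley): bone=1 parchment=4 pulley=1
After 14 (gather 2 bone): bone=3 parchment=4 pulley=1
After 15 (craft bottle): bone=1 bottle=4 parchment=4 pulley=1
After 16 (consume 4 bottle): bone=1 parchment=4 pulley=1
After 17 (gather 2 bone): bone=3 parchment=4 pulley=1
After 18 (craft bottle): bone=1 bottle=4 parchment=4 pulley=1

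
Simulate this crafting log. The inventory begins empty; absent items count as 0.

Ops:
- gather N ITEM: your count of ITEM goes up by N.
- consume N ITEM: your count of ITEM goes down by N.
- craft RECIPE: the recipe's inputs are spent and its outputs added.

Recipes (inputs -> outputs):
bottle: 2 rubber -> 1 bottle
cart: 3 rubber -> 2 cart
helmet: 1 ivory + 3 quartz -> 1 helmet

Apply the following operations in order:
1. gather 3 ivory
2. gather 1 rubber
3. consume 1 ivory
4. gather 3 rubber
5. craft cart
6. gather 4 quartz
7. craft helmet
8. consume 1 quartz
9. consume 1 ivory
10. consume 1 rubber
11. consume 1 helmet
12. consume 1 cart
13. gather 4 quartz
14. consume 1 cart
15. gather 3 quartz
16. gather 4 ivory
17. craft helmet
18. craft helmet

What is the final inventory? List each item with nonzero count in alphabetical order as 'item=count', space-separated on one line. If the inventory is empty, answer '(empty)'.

Answer: helmet=2 ivory=2 quartz=1

Derivation:
After 1 (gather 3 ivory): ivory=3
After 2 (gather 1 rubber): ivory=3 rubber=1
After 3 (consume 1 ivory): ivory=2 rubber=1
After 4 (gather 3 rubber): ivory=2 rubber=4
After 5 (craft cart): cart=2 ivory=2 rubber=1
After 6 (gather 4 quartz): cart=2 ivory=2 quartz=4 rubber=1
After 7 (craft helmet): cart=2 helmet=1 ivory=1 quartz=1 rubber=1
After 8 (consume 1 quartz): cart=2 helmet=1 ivory=1 rubber=1
After 9 (consume 1 ivory): cart=2 helmet=1 rubber=1
After 10 (consume 1 rubber): cart=2 helmet=1
After 11 (consume 1 helmet): cart=2
After 12 (consume 1 cart): cart=1
After 13 (gather 4 quartz): cart=1 quartz=4
After 14 (consume 1 cart): quartz=4
After 15 (gather 3 quartz): quartz=7
After 16 (gather 4 ivory): ivory=4 quartz=7
After 17 (craft helmet): helmet=1 ivory=3 quartz=4
After 18 (craft helmet): helmet=2 ivory=2 quartz=1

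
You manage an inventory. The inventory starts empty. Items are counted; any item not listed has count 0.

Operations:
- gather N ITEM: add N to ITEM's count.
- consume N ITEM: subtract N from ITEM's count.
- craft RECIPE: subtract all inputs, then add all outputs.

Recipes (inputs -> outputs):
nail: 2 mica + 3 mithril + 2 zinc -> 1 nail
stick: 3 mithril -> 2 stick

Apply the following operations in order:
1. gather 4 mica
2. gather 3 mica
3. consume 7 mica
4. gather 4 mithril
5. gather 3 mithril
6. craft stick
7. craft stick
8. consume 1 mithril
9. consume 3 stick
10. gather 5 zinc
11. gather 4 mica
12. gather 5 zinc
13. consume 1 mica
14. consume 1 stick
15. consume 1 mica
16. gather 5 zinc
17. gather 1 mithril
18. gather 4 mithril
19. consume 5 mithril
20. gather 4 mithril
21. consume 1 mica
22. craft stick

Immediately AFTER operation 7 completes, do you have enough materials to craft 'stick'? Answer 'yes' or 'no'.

Answer: no

Derivation:
After 1 (gather 4 mica): mica=4
After 2 (gather 3 mica): mica=7
After 3 (consume 7 mica): (empty)
After 4 (gather 4 mithril): mithril=4
After 5 (gather 3 mithril): mithril=7
After 6 (craft stick): mithril=4 stick=2
After 7 (craft stick): mithril=1 stick=4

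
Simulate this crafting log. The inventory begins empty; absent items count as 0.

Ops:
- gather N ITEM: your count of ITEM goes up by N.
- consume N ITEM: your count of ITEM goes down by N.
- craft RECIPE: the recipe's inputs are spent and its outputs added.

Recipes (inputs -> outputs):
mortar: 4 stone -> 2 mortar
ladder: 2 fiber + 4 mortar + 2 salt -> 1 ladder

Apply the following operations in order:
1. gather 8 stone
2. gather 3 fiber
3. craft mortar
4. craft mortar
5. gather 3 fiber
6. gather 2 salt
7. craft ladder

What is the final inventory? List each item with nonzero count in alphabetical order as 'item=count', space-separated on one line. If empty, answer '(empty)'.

Answer: fiber=4 ladder=1

Derivation:
After 1 (gather 8 stone): stone=8
After 2 (gather 3 fiber): fiber=3 stone=8
After 3 (craft mortar): fiber=3 mortar=2 stone=4
After 4 (craft mortar): fiber=3 mortar=4
After 5 (gather 3 fiber): fiber=6 mortar=4
After 6 (gather 2 salt): fiber=6 mortar=4 salt=2
After 7 (craft ladder): fiber=4 ladder=1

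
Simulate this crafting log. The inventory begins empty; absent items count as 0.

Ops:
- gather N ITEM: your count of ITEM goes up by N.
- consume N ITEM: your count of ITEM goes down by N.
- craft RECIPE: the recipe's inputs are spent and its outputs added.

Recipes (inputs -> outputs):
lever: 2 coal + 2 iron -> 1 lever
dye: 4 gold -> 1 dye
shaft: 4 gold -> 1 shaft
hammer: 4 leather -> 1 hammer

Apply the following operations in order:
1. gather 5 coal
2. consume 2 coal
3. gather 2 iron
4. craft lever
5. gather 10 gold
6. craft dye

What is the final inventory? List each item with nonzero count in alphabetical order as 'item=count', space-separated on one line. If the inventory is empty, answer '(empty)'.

Answer: coal=1 dye=1 gold=6 lever=1

Derivation:
After 1 (gather 5 coal): coal=5
After 2 (consume 2 coal): coal=3
After 3 (gather 2 iron): coal=3 iron=2
After 4 (craft lever): coal=1 lever=1
After 5 (gather 10 gold): coal=1 gold=10 lever=1
After 6 (craft dye): coal=1 dye=1 gold=6 lever=1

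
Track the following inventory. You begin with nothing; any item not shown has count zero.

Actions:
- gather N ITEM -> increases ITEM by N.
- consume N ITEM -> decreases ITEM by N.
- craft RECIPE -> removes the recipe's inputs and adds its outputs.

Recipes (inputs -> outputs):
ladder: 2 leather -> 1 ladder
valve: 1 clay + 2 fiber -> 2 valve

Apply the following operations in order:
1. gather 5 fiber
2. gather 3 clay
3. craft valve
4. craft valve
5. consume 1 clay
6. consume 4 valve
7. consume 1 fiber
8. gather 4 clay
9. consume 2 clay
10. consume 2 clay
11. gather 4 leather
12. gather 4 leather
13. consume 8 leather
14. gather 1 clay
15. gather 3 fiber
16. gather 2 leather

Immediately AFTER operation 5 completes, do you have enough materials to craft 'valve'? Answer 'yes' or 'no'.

After 1 (gather 5 fiber): fiber=5
After 2 (gather 3 clay): clay=3 fiber=5
After 3 (craft valve): clay=2 fiber=3 valve=2
After 4 (craft valve): clay=1 fiber=1 valve=4
After 5 (consume 1 clay): fiber=1 valve=4

Answer: no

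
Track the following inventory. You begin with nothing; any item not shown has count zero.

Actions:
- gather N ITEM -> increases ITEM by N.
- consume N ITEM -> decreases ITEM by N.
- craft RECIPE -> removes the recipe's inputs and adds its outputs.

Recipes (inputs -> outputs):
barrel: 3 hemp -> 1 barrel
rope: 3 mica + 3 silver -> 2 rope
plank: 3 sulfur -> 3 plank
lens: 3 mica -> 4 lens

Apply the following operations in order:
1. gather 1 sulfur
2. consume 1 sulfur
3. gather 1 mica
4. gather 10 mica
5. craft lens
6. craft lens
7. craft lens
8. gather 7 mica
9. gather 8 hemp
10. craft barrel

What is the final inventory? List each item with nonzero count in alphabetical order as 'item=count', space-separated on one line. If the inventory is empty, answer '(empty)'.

After 1 (gather 1 sulfur): sulfur=1
After 2 (consume 1 sulfur): (empty)
After 3 (gather 1 mica): mica=1
After 4 (gather 10 mica): mica=11
After 5 (craft lens): lens=4 mica=8
After 6 (craft lens): lens=8 mica=5
After 7 (craft lens): lens=12 mica=2
After 8 (gather 7 mica): lens=12 mica=9
After 9 (gather 8 hemp): hemp=8 lens=12 mica=9
After 10 (craft barrel): barrel=1 hemp=5 lens=12 mica=9

Answer: barrel=1 hemp=5 lens=12 mica=9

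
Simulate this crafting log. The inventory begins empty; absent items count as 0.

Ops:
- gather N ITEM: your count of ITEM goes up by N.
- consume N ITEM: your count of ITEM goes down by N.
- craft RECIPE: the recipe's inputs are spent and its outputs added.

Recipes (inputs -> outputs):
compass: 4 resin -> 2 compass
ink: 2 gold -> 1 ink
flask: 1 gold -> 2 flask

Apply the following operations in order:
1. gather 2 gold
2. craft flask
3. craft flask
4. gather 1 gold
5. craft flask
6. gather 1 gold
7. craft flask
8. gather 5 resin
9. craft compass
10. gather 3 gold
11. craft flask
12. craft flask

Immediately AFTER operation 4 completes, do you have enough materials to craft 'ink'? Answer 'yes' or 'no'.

After 1 (gather 2 gold): gold=2
After 2 (craft flask): flask=2 gold=1
After 3 (craft flask): flask=4
After 4 (gather 1 gold): flask=4 gold=1

Answer: no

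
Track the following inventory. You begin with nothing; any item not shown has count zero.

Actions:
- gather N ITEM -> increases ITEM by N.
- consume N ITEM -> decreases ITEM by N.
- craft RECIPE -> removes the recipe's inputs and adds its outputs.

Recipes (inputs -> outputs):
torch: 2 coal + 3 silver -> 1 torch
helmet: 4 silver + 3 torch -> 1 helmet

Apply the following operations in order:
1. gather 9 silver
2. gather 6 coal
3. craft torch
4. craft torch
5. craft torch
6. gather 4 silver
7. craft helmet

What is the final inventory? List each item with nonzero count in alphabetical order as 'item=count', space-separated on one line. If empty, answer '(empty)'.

After 1 (gather 9 silver): silver=9
After 2 (gather 6 coal): coal=6 silver=9
After 3 (craft torch): coal=4 silver=6 torch=1
After 4 (craft torch): coal=2 silver=3 torch=2
After 5 (craft torch): torch=3
After 6 (gather 4 silver): silver=4 torch=3
After 7 (craft helmet): helmet=1

Answer: helmet=1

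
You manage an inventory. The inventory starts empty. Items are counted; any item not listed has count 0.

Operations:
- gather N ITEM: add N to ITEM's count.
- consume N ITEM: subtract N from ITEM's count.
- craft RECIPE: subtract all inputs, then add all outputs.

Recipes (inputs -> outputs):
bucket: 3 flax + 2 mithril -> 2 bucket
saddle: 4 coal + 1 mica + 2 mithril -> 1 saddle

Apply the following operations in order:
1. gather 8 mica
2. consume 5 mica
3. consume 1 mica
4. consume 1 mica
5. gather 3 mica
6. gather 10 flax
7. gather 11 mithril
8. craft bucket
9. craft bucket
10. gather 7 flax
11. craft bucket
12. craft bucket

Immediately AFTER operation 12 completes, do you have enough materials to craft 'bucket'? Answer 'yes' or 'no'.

Answer: yes

Derivation:
After 1 (gather 8 mica): mica=8
After 2 (consume 5 mica): mica=3
After 3 (consume 1 mica): mica=2
After 4 (consume 1 mica): mica=1
After 5 (gather 3 mica): mica=4
After 6 (gather 10 flax): flax=10 mica=4
After 7 (gather 11 mithril): flax=10 mica=4 mithril=11
After 8 (craft bucket): bucket=2 flax=7 mica=4 mithril=9
After 9 (craft bucket): bucket=4 flax=4 mica=4 mithril=7
After 10 (gather 7 flax): bucket=4 flax=11 mica=4 mithril=7
After 11 (craft bucket): bucket=6 flax=8 mica=4 mithril=5
After 12 (craft bucket): bucket=8 flax=5 mica=4 mithril=3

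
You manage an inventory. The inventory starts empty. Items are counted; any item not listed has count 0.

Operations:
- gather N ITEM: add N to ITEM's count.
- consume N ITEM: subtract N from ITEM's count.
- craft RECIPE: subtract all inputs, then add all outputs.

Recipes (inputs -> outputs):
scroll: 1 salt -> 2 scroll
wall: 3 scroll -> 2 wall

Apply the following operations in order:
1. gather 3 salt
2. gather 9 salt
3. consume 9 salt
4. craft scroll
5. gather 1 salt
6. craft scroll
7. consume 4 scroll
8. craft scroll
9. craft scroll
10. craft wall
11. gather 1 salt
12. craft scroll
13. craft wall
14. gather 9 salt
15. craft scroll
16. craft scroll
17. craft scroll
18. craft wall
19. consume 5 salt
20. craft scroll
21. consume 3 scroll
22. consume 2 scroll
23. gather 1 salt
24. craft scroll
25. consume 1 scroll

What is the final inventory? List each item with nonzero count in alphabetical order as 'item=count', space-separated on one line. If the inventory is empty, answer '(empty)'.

After 1 (gather 3 salt): salt=3
After 2 (gather 9 salt): salt=12
After 3 (consume 9 salt): salt=3
After 4 (craft scroll): salt=2 scroll=2
After 5 (gather 1 salt): salt=3 scroll=2
After 6 (craft scroll): salt=2 scroll=4
After 7 (consume 4 scroll): salt=2
After 8 (craft scroll): salt=1 scroll=2
After 9 (craft scroll): scroll=4
After 10 (craft wall): scroll=1 wall=2
After 11 (gather 1 salt): salt=1 scroll=1 wall=2
After 12 (craft scroll): scroll=3 wall=2
After 13 (craft wall): wall=4
After 14 (gather 9 salt): salt=9 wall=4
After 15 (craft scroll): salt=8 scroll=2 wall=4
After 16 (craft scroll): salt=7 scroll=4 wall=4
After 17 (craft scroll): salt=6 scroll=6 wall=4
After 18 (craft wall): salt=6 scroll=3 wall=6
After 19 (consume 5 salt): salt=1 scroll=3 wall=6
After 20 (craft scroll): scroll=5 wall=6
After 21 (consume 3 scroll): scroll=2 wall=6
After 22 (consume 2 scroll): wall=6
After 23 (gather 1 salt): salt=1 wall=6
After 24 (craft scroll): scroll=2 wall=6
After 25 (consume 1 scroll): scroll=1 wall=6

Answer: scroll=1 wall=6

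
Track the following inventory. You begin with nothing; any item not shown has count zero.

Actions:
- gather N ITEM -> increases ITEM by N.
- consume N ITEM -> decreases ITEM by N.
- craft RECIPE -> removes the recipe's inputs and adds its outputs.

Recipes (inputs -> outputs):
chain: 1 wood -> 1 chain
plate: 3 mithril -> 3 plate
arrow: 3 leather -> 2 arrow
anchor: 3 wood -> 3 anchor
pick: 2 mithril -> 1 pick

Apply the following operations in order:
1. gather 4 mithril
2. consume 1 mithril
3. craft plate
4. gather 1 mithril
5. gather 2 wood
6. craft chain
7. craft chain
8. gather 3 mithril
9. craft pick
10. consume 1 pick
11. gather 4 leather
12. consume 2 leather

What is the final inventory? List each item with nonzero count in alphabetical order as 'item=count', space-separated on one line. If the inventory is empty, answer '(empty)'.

After 1 (gather 4 mithril): mithril=4
After 2 (consume 1 mithril): mithril=3
After 3 (craft plate): plate=3
After 4 (gather 1 mithril): mithril=1 plate=3
After 5 (gather 2 wood): mithril=1 plate=3 wood=2
After 6 (craft chain): chain=1 mithril=1 plate=3 wood=1
After 7 (craft chain): chain=2 mithril=1 plate=3
After 8 (gather 3 mithril): chain=2 mithril=4 plate=3
After 9 (craft pick): chain=2 mithril=2 pick=1 plate=3
After 10 (consume 1 pick): chain=2 mithril=2 plate=3
After 11 (gather 4 leather): chain=2 leather=4 mithril=2 plate=3
After 12 (consume 2 leather): chain=2 leather=2 mithril=2 plate=3

Answer: chain=2 leather=2 mithril=2 plate=3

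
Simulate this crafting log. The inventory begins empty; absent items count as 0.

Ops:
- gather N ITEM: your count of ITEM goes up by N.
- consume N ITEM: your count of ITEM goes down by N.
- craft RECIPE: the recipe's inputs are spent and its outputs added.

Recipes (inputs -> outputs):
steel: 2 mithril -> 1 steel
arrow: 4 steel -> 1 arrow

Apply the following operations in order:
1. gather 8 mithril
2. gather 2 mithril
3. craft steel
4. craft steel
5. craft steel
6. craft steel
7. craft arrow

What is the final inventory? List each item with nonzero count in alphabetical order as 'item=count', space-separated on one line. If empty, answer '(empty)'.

After 1 (gather 8 mithril): mithril=8
After 2 (gather 2 mithril): mithril=10
After 3 (craft steel): mithril=8 steel=1
After 4 (craft steel): mithril=6 steel=2
After 5 (craft steel): mithril=4 steel=3
After 6 (craft steel): mithril=2 steel=4
After 7 (craft arrow): arrow=1 mithril=2

Answer: arrow=1 mithril=2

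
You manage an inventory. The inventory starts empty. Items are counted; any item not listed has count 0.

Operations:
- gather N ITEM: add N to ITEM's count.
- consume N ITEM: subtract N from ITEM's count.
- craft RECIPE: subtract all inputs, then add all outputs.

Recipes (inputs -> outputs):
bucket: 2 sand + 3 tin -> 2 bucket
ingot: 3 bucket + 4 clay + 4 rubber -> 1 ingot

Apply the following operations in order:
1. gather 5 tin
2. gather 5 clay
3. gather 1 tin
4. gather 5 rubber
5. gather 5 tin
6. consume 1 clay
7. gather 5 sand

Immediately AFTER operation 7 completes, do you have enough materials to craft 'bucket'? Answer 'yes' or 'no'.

After 1 (gather 5 tin): tin=5
After 2 (gather 5 clay): clay=5 tin=5
After 3 (gather 1 tin): clay=5 tin=6
After 4 (gather 5 rubber): clay=5 rubber=5 tin=6
After 5 (gather 5 tin): clay=5 rubber=5 tin=11
After 6 (consume 1 clay): clay=4 rubber=5 tin=11
After 7 (gather 5 sand): clay=4 rubber=5 sand=5 tin=11

Answer: yes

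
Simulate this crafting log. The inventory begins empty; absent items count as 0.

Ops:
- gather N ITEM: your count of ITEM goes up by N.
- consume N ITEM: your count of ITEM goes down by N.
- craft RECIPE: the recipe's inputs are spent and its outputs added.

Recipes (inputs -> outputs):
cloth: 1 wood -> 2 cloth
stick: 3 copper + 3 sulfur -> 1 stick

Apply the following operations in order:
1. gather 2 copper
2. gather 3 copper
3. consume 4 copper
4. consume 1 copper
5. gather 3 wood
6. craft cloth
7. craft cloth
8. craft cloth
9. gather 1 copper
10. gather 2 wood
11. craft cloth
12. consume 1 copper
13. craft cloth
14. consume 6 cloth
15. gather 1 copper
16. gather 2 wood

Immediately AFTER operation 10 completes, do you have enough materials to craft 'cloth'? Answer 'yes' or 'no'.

Answer: yes

Derivation:
After 1 (gather 2 copper): copper=2
After 2 (gather 3 copper): copper=5
After 3 (consume 4 copper): copper=1
After 4 (consume 1 copper): (empty)
After 5 (gather 3 wood): wood=3
After 6 (craft cloth): cloth=2 wood=2
After 7 (craft cloth): cloth=4 wood=1
After 8 (craft cloth): cloth=6
After 9 (gather 1 copper): cloth=6 copper=1
After 10 (gather 2 wood): cloth=6 copper=1 wood=2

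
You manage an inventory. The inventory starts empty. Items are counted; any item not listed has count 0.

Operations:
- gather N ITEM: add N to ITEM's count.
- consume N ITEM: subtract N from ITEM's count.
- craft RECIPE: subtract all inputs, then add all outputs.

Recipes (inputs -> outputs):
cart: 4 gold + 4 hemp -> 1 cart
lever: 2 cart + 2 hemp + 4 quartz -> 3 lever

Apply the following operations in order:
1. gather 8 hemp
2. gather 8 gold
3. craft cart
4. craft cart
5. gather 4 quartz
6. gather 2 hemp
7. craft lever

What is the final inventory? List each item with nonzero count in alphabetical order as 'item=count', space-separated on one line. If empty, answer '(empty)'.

Answer: lever=3

Derivation:
After 1 (gather 8 hemp): hemp=8
After 2 (gather 8 gold): gold=8 hemp=8
After 3 (craft cart): cart=1 gold=4 hemp=4
After 4 (craft cart): cart=2
After 5 (gather 4 quartz): cart=2 quartz=4
After 6 (gather 2 hemp): cart=2 hemp=2 quartz=4
After 7 (craft lever): lever=3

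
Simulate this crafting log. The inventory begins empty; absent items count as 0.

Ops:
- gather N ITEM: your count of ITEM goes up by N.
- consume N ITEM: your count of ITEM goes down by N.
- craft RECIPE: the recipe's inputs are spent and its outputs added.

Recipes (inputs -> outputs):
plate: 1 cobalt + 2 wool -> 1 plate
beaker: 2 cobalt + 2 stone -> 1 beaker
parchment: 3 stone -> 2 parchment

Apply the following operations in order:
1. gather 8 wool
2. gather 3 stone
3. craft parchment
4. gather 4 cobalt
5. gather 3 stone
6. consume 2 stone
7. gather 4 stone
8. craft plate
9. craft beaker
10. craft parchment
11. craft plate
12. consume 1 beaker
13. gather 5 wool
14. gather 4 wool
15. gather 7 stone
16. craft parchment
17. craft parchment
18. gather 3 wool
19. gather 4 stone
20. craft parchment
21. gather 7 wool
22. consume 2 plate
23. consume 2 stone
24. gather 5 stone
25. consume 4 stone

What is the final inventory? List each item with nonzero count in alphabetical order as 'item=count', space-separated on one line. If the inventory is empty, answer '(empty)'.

Answer: parchment=10 stone=1 wool=23

Derivation:
After 1 (gather 8 wool): wool=8
After 2 (gather 3 stone): stone=3 wool=8
After 3 (craft parchment): parchment=2 wool=8
After 4 (gather 4 cobalt): cobalt=4 parchment=2 wool=8
After 5 (gather 3 stone): cobalt=4 parchment=2 stone=3 wool=8
After 6 (consume 2 stone): cobalt=4 parchment=2 stone=1 wool=8
After 7 (gather 4 stone): cobalt=4 parchment=2 stone=5 wool=8
After 8 (craft plate): cobalt=3 parchment=2 plate=1 stone=5 wool=6
After 9 (craft beaker): beaker=1 cobalt=1 parchment=2 plate=1 stone=3 wool=6
After 10 (craft parchment): beaker=1 cobalt=1 parchment=4 plate=1 wool=6
After 11 (craft plate): beaker=1 parchment=4 plate=2 wool=4
After 12 (consume 1 beaker): parchment=4 plate=2 wool=4
After 13 (gather 5 wool): parchment=4 plate=2 wool=9
After 14 (gather 4 wool): parchment=4 plate=2 wool=13
After 15 (gather 7 stone): parchment=4 plate=2 stone=7 wool=13
After 16 (craft parchment): parchment=6 plate=2 stone=4 wool=13
After 17 (craft parchment): parchment=8 plate=2 stone=1 wool=13
After 18 (gather 3 wool): parchment=8 plate=2 stone=1 wool=16
After 19 (gather 4 stone): parchment=8 plate=2 stone=5 wool=16
After 20 (craft parchment): parchment=10 plate=2 stone=2 wool=16
After 21 (gather 7 wool): parchment=10 plate=2 stone=2 wool=23
After 22 (consume 2 plate): parchment=10 stone=2 wool=23
After 23 (consume 2 stone): parchment=10 wool=23
After 24 (gather 5 stone): parchment=10 stone=5 wool=23
After 25 (consume 4 stone): parchment=10 stone=1 wool=23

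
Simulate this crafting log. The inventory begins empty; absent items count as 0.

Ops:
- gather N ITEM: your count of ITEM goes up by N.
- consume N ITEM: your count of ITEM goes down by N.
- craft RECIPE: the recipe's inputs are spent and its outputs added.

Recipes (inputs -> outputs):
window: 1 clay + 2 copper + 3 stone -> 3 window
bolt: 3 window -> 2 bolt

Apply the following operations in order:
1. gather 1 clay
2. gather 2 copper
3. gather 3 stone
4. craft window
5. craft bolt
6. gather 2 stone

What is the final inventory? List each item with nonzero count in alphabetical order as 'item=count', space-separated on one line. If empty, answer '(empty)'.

After 1 (gather 1 clay): clay=1
After 2 (gather 2 copper): clay=1 copper=2
After 3 (gather 3 stone): clay=1 copper=2 stone=3
After 4 (craft window): window=3
After 5 (craft bolt): bolt=2
After 6 (gather 2 stone): bolt=2 stone=2

Answer: bolt=2 stone=2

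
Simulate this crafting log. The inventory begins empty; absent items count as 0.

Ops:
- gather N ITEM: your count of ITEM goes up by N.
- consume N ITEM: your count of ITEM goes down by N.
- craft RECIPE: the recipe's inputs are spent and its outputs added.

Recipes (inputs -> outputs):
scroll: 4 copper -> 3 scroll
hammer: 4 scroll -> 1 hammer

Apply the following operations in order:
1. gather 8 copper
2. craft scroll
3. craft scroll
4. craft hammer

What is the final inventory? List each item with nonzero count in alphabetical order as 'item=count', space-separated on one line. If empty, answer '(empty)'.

Answer: hammer=1 scroll=2

Derivation:
After 1 (gather 8 copper): copper=8
After 2 (craft scroll): copper=4 scroll=3
After 3 (craft scroll): scroll=6
After 4 (craft hammer): hammer=1 scroll=2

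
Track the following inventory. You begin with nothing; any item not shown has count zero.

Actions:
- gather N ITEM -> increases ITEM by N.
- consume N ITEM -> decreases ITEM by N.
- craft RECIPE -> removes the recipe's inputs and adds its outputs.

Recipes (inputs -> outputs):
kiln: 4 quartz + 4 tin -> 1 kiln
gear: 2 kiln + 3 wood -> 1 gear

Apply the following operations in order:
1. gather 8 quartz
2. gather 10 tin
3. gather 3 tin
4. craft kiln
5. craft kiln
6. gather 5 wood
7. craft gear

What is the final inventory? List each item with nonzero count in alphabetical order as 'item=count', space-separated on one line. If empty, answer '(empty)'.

After 1 (gather 8 quartz): quartz=8
After 2 (gather 10 tin): quartz=8 tin=10
After 3 (gather 3 tin): quartz=8 tin=13
After 4 (craft kiln): kiln=1 quartz=4 tin=9
After 5 (craft kiln): kiln=2 tin=5
After 6 (gather 5 wood): kiln=2 tin=5 wood=5
After 7 (craft gear): gear=1 tin=5 wood=2

Answer: gear=1 tin=5 wood=2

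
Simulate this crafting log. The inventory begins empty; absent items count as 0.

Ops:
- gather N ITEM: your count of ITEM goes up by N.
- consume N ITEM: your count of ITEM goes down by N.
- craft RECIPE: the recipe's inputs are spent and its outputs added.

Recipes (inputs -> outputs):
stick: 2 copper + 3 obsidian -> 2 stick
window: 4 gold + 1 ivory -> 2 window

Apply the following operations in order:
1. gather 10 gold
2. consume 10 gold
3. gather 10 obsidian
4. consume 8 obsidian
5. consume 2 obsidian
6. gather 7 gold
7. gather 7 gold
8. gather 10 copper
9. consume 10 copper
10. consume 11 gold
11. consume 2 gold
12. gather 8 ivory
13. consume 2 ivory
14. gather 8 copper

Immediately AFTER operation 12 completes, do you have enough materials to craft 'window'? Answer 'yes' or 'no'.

Answer: no

Derivation:
After 1 (gather 10 gold): gold=10
After 2 (consume 10 gold): (empty)
After 3 (gather 10 obsidian): obsidian=10
After 4 (consume 8 obsidian): obsidian=2
After 5 (consume 2 obsidian): (empty)
After 6 (gather 7 gold): gold=7
After 7 (gather 7 gold): gold=14
After 8 (gather 10 copper): copper=10 gold=14
After 9 (consume 10 copper): gold=14
After 10 (consume 11 gold): gold=3
After 11 (consume 2 gold): gold=1
After 12 (gather 8 ivory): gold=1 ivory=8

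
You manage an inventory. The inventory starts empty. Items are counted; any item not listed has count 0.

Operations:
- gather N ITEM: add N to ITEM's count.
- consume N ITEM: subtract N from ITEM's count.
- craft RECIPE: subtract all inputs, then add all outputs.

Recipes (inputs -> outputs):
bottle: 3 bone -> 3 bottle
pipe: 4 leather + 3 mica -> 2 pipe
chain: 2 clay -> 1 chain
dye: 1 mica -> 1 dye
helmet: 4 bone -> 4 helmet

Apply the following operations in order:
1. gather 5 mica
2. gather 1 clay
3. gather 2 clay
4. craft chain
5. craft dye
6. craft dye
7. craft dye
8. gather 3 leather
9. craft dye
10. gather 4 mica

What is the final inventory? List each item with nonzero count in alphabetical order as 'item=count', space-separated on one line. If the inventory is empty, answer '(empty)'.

Answer: chain=1 clay=1 dye=4 leather=3 mica=5

Derivation:
After 1 (gather 5 mica): mica=5
After 2 (gather 1 clay): clay=1 mica=5
After 3 (gather 2 clay): clay=3 mica=5
After 4 (craft chain): chain=1 clay=1 mica=5
After 5 (craft dye): chain=1 clay=1 dye=1 mica=4
After 6 (craft dye): chain=1 clay=1 dye=2 mica=3
After 7 (craft dye): chain=1 clay=1 dye=3 mica=2
After 8 (gather 3 leather): chain=1 clay=1 dye=3 leather=3 mica=2
After 9 (craft dye): chain=1 clay=1 dye=4 leather=3 mica=1
After 10 (gather 4 mica): chain=1 clay=1 dye=4 leather=3 mica=5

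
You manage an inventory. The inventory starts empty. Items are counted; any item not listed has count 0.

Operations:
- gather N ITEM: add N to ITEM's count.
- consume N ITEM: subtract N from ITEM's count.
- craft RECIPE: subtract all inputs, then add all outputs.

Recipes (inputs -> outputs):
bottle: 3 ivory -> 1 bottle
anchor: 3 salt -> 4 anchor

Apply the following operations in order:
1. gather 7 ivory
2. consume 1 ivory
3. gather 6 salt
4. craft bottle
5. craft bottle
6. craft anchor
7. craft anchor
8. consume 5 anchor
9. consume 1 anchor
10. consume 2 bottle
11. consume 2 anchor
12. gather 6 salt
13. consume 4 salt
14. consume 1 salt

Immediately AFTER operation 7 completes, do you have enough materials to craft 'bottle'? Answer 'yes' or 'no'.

Answer: no

Derivation:
After 1 (gather 7 ivory): ivory=7
After 2 (consume 1 ivory): ivory=6
After 3 (gather 6 salt): ivory=6 salt=6
After 4 (craft bottle): bottle=1 ivory=3 salt=6
After 5 (craft bottle): bottle=2 salt=6
After 6 (craft anchor): anchor=4 bottle=2 salt=3
After 7 (craft anchor): anchor=8 bottle=2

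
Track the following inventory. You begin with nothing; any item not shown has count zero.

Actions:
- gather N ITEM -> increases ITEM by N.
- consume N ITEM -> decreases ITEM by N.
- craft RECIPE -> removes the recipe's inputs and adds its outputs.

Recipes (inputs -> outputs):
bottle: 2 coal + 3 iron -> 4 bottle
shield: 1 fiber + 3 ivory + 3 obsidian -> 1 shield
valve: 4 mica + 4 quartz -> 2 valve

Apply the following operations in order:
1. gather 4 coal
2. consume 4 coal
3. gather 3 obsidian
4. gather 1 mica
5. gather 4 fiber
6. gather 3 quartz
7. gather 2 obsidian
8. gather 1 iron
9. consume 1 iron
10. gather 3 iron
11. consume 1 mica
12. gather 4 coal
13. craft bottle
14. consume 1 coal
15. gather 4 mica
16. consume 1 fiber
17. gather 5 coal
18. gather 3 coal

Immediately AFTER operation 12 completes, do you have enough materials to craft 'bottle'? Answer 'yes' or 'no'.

After 1 (gather 4 coal): coal=4
After 2 (consume 4 coal): (empty)
After 3 (gather 3 obsidian): obsidian=3
After 4 (gather 1 mica): mica=1 obsidian=3
After 5 (gather 4 fiber): fiber=4 mica=1 obsidian=3
After 6 (gather 3 quartz): fiber=4 mica=1 obsidian=3 quartz=3
After 7 (gather 2 obsidian): fiber=4 mica=1 obsidian=5 quartz=3
After 8 (gather 1 iron): fiber=4 iron=1 mica=1 obsidian=5 quartz=3
After 9 (consume 1 iron): fiber=4 mica=1 obsidian=5 quartz=3
After 10 (gather 3 iron): fiber=4 iron=3 mica=1 obsidian=5 quartz=3
After 11 (consume 1 mica): fiber=4 iron=3 obsidian=5 quartz=3
After 12 (gather 4 coal): coal=4 fiber=4 iron=3 obsidian=5 quartz=3

Answer: yes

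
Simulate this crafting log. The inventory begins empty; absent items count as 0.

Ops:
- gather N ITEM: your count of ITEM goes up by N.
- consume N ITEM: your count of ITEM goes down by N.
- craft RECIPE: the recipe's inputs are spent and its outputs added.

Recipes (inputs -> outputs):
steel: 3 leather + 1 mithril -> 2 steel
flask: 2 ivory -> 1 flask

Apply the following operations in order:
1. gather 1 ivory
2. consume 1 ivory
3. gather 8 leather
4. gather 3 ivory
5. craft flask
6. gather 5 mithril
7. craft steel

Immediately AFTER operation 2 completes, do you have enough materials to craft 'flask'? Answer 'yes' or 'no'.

Answer: no

Derivation:
After 1 (gather 1 ivory): ivory=1
After 2 (consume 1 ivory): (empty)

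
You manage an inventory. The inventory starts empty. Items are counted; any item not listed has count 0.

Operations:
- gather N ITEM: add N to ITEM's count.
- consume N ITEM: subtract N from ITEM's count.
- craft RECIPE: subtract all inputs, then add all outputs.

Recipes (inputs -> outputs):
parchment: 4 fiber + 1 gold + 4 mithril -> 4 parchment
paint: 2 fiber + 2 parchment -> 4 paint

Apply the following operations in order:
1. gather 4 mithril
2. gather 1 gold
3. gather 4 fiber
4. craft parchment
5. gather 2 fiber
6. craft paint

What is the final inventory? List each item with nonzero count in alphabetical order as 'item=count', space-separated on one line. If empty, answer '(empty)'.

Answer: paint=4 parchment=2

Derivation:
After 1 (gather 4 mithril): mithril=4
After 2 (gather 1 gold): gold=1 mithril=4
After 3 (gather 4 fiber): fiber=4 gold=1 mithril=4
After 4 (craft parchment): parchment=4
After 5 (gather 2 fiber): fiber=2 parchment=4
After 6 (craft paint): paint=4 parchment=2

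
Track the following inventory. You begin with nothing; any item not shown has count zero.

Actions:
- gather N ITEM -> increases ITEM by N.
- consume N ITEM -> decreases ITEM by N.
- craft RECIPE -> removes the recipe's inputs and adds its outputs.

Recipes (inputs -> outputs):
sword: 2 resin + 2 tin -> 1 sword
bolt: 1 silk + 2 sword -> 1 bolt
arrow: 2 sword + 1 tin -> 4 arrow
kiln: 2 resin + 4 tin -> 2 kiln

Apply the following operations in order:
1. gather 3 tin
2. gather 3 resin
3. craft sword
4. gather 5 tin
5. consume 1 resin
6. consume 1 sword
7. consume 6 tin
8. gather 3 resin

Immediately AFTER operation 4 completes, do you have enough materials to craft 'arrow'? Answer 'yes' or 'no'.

After 1 (gather 3 tin): tin=3
After 2 (gather 3 resin): resin=3 tin=3
After 3 (craft sword): resin=1 sword=1 tin=1
After 4 (gather 5 tin): resin=1 sword=1 tin=6

Answer: no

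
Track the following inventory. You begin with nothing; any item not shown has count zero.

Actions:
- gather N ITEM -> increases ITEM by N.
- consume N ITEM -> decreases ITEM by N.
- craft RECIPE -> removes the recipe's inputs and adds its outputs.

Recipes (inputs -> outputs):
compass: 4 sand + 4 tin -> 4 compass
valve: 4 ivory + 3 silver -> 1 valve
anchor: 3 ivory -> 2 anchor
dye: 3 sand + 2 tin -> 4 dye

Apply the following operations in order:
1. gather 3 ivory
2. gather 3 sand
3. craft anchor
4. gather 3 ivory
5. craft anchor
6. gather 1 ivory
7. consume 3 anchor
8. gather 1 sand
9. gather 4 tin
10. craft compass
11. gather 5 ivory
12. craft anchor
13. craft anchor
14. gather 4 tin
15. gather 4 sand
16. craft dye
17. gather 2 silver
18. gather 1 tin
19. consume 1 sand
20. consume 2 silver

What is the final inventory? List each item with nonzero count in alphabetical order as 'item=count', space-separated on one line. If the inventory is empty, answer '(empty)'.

After 1 (gather 3 ivory): ivory=3
After 2 (gather 3 sand): ivory=3 sand=3
After 3 (craft anchor): anchor=2 sand=3
After 4 (gather 3 ivory): anchor=2 ivory=3 sand=3
After 5 (craft anchor): anchor=4 sand=3
After 6 (gather 1 ivory): anchor=4 ivory=1 sand=3
After 7 (consume 3 anchor): anchor=1 ivory=1 sand=3
After 8 (gather 1 sand): anchor=1 ivory=1 sand=4
After 9 (gather 4 tin): anchor=1 ivory=1 sand=4 tin=4
After 10 (craft compass): anchor=1 compass=4 ivory=1
After 11 (gather 5 ivory): anchor=1 compass=4 ivory=6
After 12 (craft anchor): anchor=3 compass=4 ivory=3
After 13 (craft anchor): anchor=5 compass=4
After 14 (gather 4 tin): anchor=5 compass=4 tin=4
After 15 (gather 4 sand): anchor=5 compass=4 sand=4 tin=4
After 16 (craft dye): anchor=5 compass=4 dye=4 sand=1 tin=2
After 17 (gather 2 silver): anchor=5 compass=4 dye=4 sand=1 silver=2 tin=2
After 18 (gather 1 tin): anchor=5 compass=4 dye=4 sand=1 silver=2 tin=3
After 19 (consume 1 sand): anchor=5 compass=4 dye=4 silver=2 tin=3
After 20 (consume 2 silver): anchor=5 compass=4 dye=4 tin=3

Answer: anchor=5 compass=4 dye=4 tin=3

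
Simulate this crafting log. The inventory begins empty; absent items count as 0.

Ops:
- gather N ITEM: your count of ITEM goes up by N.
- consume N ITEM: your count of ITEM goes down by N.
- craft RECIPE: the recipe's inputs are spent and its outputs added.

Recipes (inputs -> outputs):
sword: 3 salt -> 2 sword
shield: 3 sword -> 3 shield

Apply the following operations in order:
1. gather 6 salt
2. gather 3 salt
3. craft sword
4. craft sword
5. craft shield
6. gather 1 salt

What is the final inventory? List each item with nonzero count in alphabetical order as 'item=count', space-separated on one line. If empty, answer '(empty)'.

Answer: salt=4 shield=3 sword=1

Derivation:
After 1 (gather 6 salt): salt=6
After 2 (gather 3 salt): salt=9
After 3 (craft sword): salt=6 sword=2
After 4 (craft sword): salt=3 sword=4
After 5 (craft shield): salt=3 shield=3 sword=1
After 6 (gather 1 salt): salt=4 shield=3 sword=1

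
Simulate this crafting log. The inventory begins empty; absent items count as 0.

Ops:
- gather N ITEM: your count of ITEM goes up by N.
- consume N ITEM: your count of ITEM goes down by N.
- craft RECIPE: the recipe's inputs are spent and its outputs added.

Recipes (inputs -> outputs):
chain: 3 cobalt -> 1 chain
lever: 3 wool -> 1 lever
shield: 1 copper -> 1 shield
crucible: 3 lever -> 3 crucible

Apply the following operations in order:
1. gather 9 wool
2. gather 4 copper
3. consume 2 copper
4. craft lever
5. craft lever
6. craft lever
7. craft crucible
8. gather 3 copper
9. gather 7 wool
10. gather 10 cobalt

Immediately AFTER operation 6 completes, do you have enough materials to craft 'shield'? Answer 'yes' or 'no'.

After 1 (gather 9 wool): wool=9
After 2 (gather 4 copper): copper=4 wool=9
After 3 (consume 2 copper): copper=2 wool=9
After 4 (craft lever): copper=2 lever=1 wool=6
After 5 (craft lever): copper=2 lever=2 wool=3
After 6 (craft lever): copper=2 lever=3

Answer: yes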